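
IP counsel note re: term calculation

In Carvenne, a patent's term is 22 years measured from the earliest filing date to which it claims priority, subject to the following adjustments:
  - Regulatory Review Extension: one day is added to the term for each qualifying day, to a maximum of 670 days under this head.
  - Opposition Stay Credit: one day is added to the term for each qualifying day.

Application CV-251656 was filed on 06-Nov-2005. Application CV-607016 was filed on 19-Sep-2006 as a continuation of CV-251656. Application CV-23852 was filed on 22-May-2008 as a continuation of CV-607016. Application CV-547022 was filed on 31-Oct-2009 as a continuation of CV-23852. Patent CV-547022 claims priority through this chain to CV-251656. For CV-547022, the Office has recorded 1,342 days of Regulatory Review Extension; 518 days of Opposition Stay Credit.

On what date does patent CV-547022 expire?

2031-02-06

Earliest priority filing: 6 November 2005.
Base term: 6 November 2005 + 22 years → 6 November 2027.
Regulatory Review Extension: 1342 days claimed exceeds the 670-day cap, so +670 days → 6 September 2029.
Opposition Stay Credit: +518 days → 6 February 2031.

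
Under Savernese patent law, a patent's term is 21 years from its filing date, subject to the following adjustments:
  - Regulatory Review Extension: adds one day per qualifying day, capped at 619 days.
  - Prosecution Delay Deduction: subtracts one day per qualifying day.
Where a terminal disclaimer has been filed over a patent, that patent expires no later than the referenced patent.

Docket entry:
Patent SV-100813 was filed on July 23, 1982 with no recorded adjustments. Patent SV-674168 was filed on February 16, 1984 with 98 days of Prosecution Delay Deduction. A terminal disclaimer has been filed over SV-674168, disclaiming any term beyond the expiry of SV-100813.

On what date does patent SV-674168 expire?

Natural term of SV-674168:
  Base: filing + 21 years → 16 February 2005.
  Prosecution Delay Deduction: −98 days → 10 November 2004.
Expiry of referenced patent SV-100813:
  Base: filing + 21 years → 23 July 2003.
Terminal disclaimer: SV-674168 expires on the earlier of 10 November 2004 and 23 July 2003.

July 23, 2003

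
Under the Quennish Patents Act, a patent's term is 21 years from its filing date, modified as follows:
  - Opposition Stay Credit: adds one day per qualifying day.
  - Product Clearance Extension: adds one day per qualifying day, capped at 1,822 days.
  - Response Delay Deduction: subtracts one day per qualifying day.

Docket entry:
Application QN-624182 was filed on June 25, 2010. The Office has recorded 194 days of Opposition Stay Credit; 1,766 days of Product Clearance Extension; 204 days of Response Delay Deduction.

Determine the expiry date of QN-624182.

2036-04-15

Base term: filing date + 21 years → 25 June 2031.
Opposition Stay Credit: +194 days → 5 January 2032.
Product Clearance Extension: 1766 days (within the 1822-day cap) → +1766 days → 5 November 2036.
Response Delay Deduction: −204 days → 15 April 2036.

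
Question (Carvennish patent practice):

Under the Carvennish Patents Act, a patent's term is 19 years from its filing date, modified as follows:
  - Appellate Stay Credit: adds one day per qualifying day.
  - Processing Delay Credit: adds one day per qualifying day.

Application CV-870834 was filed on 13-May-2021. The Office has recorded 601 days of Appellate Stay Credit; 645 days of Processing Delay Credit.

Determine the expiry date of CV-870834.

2043-10-11

Base term: filing date + 19 years → 13 May 2040.
Appellate Stay Credit: +601 days → 4 January 2042.
Processing Delay Credit: +645 days → 11 October 2043.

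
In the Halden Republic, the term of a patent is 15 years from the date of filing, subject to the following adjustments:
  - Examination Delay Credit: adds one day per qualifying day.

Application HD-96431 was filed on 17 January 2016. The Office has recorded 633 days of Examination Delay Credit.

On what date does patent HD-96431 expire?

Base term: filing date + 15 years → 17 January 2031.
Examination Delay Credit: +633 days → 11 October 2032.

2032-10-11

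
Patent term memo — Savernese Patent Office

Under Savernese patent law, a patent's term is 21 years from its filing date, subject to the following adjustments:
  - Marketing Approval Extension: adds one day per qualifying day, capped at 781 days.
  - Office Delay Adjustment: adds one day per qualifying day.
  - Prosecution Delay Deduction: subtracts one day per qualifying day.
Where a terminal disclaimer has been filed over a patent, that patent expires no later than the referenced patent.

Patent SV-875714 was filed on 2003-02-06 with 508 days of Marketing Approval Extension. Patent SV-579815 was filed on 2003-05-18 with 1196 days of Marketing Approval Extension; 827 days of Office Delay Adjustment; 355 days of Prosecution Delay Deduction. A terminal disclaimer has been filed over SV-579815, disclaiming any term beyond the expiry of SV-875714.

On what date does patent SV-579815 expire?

June 28, 2025

Natural term of SV-579815:
  Base: filing + 21 years → 18 May 2024.
  Marketing Approval Extension: 1196 days claimed exceeds the 781-day cap, so +781 days → 8 July 2026.
  Office Delay Adjustment: +827 days → 12 October 2028.
  Prosecution Delay Deduction: −355 days → 23 October 2027.
Expiry of referenced patent SV-875714:
  Base: filing + 21 years → 6 February 2024.
  Marketing Approval Extension: 508 days (within the 781-day cap) → +508 days → 28 June 2025.
Terminal disclaimer: SV-579815 expires on the earlier of 23 October 2027 and 28 June 2025.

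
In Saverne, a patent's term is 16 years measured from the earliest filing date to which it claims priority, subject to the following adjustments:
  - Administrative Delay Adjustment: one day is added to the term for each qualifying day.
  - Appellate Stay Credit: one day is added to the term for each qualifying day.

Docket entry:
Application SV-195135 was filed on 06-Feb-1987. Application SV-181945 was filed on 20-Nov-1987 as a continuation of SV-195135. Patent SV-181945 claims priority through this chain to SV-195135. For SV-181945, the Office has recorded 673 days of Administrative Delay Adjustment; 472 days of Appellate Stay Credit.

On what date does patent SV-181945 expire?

Earliest priority filing: 6 February 1987.
Base term: 6 February 1987 + 16 years → 6 February 2003.
Administrative Delay Adjustment: +673 days → 10 December 2004.
Appellate Stay Credit: +472 days → 27 March 2006.

March 27, 2006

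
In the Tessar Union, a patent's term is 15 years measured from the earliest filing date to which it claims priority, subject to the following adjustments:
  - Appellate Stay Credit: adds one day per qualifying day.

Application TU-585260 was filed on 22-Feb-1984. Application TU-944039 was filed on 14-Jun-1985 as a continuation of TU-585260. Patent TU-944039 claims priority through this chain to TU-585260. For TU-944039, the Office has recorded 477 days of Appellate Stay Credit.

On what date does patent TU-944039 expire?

Earliest priority filing: 22 February 1984.
Base term: 22 February 1984 + 15 years → 22 February 1999.
Appellate Stay Credit: +477 days → 13 June 2000.

2000-06-13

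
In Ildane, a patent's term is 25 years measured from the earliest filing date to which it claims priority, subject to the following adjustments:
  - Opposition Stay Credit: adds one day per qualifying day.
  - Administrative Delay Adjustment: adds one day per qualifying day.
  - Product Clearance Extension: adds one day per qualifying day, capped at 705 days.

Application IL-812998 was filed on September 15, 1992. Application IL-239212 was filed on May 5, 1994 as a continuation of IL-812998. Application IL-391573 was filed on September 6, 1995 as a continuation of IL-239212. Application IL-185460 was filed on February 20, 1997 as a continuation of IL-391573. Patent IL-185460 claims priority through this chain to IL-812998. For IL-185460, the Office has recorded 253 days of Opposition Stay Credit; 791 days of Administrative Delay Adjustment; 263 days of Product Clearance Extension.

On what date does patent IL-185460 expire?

Earliest priority filing: 15 September 1992.
Base term: 15 September 1992 + 25 years → 15 September 2017.
Opposition Stay Credit: +253 days → 26 May 2018.
Administrative Delay Adjustment: +791 days → 25 July 2020.
Product Clearance Extension: 263 days (within the 705-day cap) → +263 days → 14 April 2021.

April 14, 2021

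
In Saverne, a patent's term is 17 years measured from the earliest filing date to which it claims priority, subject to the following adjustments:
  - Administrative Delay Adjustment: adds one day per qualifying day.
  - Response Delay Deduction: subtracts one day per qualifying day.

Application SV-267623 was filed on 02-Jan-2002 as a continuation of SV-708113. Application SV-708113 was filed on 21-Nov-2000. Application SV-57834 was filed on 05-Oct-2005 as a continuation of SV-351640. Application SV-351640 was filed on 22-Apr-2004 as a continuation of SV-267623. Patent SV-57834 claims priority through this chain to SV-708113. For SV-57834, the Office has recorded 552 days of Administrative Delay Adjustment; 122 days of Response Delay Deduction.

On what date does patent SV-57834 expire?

Earliest priority filing: 21 November 2000.
Base term: 21 November 2000 + 17 years → 21 November 2017.
Administrative Delay Adjustment: +552 days → 27 May 2019.
Response Delay Deduction: −122 days → 25 January 2019.

January 25, 2019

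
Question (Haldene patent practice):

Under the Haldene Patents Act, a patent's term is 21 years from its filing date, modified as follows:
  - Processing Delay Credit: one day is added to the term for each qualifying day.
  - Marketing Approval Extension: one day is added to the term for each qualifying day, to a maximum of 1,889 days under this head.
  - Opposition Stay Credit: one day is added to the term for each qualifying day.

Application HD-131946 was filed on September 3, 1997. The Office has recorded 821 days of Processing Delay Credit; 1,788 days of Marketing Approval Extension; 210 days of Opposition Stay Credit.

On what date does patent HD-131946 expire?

Base term: filing date + 21 years → 3 September 2018.
Processing Delay Credit: +821 days → 2 December 2020.
Marketing Approval Extension: 1788 days (within the 1889-day cap) → +1788 days → 25 October 2025.
Opposition Stay Credit: +210 days → 23 May 2026.

2026-05-23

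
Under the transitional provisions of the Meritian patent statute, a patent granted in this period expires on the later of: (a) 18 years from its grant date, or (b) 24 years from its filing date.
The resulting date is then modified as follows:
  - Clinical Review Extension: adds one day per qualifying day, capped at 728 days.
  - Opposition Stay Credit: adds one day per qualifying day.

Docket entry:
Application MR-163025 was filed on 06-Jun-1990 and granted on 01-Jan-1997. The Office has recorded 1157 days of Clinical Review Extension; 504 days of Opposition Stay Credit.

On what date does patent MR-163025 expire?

May 17, 2018

(a) grant + 18 years → 1 January 2015.
(b) filing + 24 years → 6 June 2014.
Later of the two: 1 January 2015.
Clinical Review Extension: 1157 days claimed exceeds the 728-day cap, so +728 days → 29 December 2016.
Opposition Stay Credit: +504 days → 17 May 2018.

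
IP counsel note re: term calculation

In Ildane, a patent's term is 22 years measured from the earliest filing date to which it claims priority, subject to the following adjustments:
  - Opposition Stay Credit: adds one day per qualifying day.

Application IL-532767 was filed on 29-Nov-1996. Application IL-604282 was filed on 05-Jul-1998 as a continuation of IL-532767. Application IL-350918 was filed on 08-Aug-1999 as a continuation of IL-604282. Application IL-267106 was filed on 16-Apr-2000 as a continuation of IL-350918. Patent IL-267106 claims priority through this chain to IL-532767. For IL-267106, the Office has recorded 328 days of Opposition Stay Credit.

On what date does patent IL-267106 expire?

Earliest priority filing: 29 November 1996.
Base term: 29 November 1996 + 22 years → 29 November 2018.
Opposition Stay Credit: +328 days → 23 October 2019.

October 23, 2019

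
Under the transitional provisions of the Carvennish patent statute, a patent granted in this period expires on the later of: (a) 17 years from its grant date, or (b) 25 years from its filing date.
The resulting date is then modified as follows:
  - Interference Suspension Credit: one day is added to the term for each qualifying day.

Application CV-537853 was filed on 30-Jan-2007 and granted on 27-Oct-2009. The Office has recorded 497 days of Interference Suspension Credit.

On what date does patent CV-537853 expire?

(a) grant + 17 years → 27 October 2026.
(b) filing + 25 years → 30 January 2032.
Later of the two: 30 January 2032.
Interference Suspension Credit: +497 days → 10 June 2033.

2033-06-10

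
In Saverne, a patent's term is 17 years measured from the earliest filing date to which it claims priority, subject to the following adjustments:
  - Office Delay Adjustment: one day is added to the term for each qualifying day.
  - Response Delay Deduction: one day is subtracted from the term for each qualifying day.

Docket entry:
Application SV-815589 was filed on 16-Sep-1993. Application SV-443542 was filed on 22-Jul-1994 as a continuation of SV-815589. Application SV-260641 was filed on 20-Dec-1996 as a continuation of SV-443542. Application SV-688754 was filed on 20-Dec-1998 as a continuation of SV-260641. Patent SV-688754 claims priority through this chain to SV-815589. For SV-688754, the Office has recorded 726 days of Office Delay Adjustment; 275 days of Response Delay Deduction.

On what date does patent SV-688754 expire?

December 11, 2011

Earliest priority filing: 16 September 1993.
Base term: 16 September 1993 + 17 years → 16 September 2010.
Office Delay Adjustment: +726 days → 11 September 2012.
Response Delay Deduction: −275 days → 11 December 2011.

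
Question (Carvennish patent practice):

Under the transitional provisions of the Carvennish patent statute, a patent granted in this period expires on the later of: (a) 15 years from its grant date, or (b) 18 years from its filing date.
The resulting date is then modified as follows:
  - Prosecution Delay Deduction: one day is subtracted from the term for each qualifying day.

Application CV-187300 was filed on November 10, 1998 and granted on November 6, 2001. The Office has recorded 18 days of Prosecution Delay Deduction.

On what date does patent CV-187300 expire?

2016-10-23

(a) grant + 15 years → 6 November 2016.
(b) filing + 18 years → 10 November 2016.
Later of the two: 10 November 2016.
Prosecution Delay Deduction: −18 days → 23 October 2016.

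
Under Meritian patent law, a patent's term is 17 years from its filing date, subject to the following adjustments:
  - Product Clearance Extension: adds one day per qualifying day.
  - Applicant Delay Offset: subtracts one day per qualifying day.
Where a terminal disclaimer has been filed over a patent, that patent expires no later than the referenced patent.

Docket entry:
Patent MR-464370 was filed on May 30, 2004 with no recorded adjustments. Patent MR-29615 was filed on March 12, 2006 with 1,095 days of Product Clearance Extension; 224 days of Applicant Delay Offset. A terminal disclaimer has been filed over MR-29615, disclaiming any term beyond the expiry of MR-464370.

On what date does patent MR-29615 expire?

2021-05-30

Natural term of MR-29615:
  Base: filing + 17 years → 12 March 2023.
  Product Clearance Extension: +1095 days → 11 March 2026.
  Applicant Delay Offset: −224 days → 30 July 2025.
Expiry of referenced patent MR-464370:
  Base: filing + 17 years → 30 May 2021.
Terminal disclaimer: MR-29615 expires on the earlier of 30 July 2025 and 30 May 2021.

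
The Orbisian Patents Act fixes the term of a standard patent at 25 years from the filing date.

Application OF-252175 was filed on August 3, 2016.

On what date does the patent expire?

August 3, 2041

Filing date + 25 years → 3 August 2041.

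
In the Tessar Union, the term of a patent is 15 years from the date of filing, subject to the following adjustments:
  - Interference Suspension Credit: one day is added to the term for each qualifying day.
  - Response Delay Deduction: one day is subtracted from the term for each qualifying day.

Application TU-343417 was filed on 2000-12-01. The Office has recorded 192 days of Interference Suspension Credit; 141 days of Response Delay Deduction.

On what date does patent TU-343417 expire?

2016-01-21

Base term: filing date + 15 years → 1 December 2015.
Interference Suspension Credit: +192 days → 10 June 2016.
Response Delay Deduction: −141 days → 21 January 2016.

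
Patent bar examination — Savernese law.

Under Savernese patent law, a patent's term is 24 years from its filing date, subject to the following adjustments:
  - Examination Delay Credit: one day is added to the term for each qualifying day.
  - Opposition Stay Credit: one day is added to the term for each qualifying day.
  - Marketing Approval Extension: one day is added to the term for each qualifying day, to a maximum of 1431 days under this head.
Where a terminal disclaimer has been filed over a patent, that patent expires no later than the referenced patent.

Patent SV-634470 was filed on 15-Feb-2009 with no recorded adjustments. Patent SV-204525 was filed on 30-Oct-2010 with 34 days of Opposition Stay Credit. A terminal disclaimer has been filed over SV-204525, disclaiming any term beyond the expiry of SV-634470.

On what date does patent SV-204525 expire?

Natural term of SV-204525:
  Base: filing + 24 years → 30 October 2034.
  Opposition Stay Credit: +34 days → 3 December 2034.
Expiry of referenced patent SV-634470:
  Base: filing + 24 years → 15 February 2033.
Terminal disclaimer: SV-204525 expires on the earlier of 3 December 2034 and 15 February 2033.

2033-02-15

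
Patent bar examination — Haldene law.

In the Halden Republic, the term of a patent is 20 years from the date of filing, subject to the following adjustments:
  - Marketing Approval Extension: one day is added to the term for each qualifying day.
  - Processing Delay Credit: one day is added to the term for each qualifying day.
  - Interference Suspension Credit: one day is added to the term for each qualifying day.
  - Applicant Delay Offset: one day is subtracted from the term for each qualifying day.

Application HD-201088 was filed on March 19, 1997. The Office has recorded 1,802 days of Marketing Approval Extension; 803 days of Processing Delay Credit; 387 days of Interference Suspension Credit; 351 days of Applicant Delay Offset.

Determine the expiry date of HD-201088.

2024-06-11

Base term: filing date + 20 years → 19 March 2017.
Marketing Approval Extension: +1802 days → 23 February 2022.
Processing Delay Credit: +803 days → 6 May 2024.
Interference Suspension Credit: +387 days → 28 May 2025.
Applicant Delay Offset: −351 days → 11 June 2024.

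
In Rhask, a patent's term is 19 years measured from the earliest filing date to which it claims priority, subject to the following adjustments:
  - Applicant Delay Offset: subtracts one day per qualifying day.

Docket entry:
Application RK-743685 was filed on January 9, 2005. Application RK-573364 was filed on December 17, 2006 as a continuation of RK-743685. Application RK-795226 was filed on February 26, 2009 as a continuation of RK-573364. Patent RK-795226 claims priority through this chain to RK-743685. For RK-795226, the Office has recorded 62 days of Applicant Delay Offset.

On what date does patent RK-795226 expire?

November 8, 2023

Earliest priority filing: 9 January 2005.
Base term: 9 January 2005 + 19 years → 9 January 2024.
Applicant Delay Offset: −62 days → 8 November 2023.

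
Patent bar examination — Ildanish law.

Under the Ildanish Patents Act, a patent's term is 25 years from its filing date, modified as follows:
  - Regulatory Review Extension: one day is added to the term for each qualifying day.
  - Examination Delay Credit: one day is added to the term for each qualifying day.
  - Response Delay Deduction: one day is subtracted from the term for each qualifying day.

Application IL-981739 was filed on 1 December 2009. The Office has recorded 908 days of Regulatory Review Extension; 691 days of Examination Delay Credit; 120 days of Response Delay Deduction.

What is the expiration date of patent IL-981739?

Base term: filing date + 25 years → 1 December 2034.
Regulatory Review Extension: +908 days → 27 May 2037.
Examination Delay Credit: +691 days → 18 April 2039.
Response Delay Deduction: −120 days → 19 December 2038.

December 19, 2038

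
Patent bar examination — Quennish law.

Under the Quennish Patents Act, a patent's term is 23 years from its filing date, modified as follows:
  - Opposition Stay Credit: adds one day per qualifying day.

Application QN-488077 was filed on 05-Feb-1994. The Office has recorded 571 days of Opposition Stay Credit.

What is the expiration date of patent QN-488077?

2018-08-30

Base term: filing date + 23 years → 5 February 2017.
Opposition Stay Credit: +571 days → 30 August 2018.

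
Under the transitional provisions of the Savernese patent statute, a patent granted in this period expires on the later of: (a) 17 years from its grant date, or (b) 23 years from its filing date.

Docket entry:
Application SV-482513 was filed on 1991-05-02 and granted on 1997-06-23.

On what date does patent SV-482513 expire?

(a) grant + 17 years → 23 June 2014.
(b) filing + 23 years → 2 May 2014.
Later of the two: 23 June 2014.

June 23, 2014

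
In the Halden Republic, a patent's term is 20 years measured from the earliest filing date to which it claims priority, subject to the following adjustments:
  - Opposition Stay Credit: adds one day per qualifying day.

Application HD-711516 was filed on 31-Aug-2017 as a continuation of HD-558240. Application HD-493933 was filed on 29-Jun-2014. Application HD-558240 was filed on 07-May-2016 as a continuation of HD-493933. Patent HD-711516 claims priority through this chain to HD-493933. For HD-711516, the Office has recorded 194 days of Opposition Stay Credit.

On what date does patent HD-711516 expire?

Earliest priority filing: 29 June 2014.
Base term: 29 June 2014 + 20 years → 29 June 2034.
Opposition Stay Credit: +194 days → 9 January 2035.

January 9, 2035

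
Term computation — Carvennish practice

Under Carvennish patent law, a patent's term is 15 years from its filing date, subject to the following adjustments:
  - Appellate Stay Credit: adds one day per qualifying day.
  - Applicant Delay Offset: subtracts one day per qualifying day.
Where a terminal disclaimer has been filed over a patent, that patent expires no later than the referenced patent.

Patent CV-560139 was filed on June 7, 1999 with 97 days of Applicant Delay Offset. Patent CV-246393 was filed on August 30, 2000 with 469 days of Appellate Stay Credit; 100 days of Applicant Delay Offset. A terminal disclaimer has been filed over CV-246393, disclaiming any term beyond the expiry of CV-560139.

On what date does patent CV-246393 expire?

Natural term of CV-246393:
  Base: filing + 15 years → 30 August 2015.
  Appellate Stay Credit: +469 days → 11 December 2016.
  Applicant Delay Offset: −100 days → 2 September 2016.
Expiry of referenced patent CV-560139:
  Base: filing + 15 years → 7 June 2014.
  Applicant Delay Offset: −97 days → 2 March 2014.
Terminal disclaimer: CV-246393 expires on the earlier of 2 September 2016 and 2 March 2014.

2014-03-02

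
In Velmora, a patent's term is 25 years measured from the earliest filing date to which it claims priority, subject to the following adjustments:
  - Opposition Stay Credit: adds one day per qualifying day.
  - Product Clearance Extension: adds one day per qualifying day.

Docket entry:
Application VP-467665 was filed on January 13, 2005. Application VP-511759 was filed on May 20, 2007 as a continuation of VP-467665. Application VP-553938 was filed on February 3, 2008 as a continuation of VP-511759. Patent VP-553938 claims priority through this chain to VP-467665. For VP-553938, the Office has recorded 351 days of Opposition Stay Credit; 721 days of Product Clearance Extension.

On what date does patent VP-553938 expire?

December 20, 2032

Earliest priority filing: 13 January 2005.
Base term: 13 January 2005 + 25 years → 13 January 2030.
Opposition Stay Credit: +351 days → 30 December 2030.
Product Clearance Extension: +721 days → 20 December 2032.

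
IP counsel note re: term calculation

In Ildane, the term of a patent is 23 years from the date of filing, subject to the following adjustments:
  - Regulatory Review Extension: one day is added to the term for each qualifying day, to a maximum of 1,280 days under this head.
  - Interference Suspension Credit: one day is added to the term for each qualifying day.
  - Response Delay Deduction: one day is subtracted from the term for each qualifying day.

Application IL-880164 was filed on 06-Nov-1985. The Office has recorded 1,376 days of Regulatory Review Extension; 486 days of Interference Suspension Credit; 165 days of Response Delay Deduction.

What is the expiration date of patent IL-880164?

Base term: filing date + 23 years → 6 November 2008.
Regulatory Review Extension: 1376 days claimed exceeds the 1280-day cap, so +1280 days → 9 May 2012.
Interference Suspension Credit: +486 days → 7 September 2013.
Response Delay Deduction: −165 days → 26 March 2013.

2013-03-26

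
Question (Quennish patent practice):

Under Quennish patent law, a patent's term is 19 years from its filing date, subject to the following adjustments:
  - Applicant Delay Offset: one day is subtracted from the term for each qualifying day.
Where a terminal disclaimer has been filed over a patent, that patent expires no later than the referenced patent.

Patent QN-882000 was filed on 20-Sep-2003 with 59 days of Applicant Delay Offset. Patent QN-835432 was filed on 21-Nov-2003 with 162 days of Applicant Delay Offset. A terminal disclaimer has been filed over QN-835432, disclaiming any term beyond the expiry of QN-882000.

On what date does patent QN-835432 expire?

June 12, 2022

Natural term of QN-835432:
  Base: filing + 19 years → 21 November 2022.
  Applicant Delay Offset: −162 days → 12 June 2022.
Expiry of referenced patent QN-882000:
  Base: filing + 19 years → 20 September 2022.
  Applicant Delay Offset: −59 days → 23 July 2022.
Terminal disclaimer: QN-835432 expires on the earlier of 12 June 2022 and 23 July 2022.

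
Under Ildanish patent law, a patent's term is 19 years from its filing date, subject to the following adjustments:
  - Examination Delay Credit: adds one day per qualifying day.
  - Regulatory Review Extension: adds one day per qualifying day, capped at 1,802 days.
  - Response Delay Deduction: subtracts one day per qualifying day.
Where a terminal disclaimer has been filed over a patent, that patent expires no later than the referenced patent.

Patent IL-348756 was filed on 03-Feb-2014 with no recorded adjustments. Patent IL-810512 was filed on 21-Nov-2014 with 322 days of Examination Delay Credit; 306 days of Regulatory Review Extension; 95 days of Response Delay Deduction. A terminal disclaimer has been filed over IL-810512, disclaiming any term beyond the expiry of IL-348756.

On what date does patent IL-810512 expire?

Natural term of IL-810512:
  Base: filing + 19 years → 21 November 2033.
  Examination Delay Credit: +322 days → 9 October 2034.
  Regulatory Review Extension: 306 days (within the 1802-day cap) → +306 days → 11 August 2035.
  Response Delay Deduction: −95 days → 8 May 2035.
Expiry of referenced patent IL-348756:
  Base: filing + 19 years → 3 February 2033.
Terminal disclaimer: IL-810512 expires on the earlier of 8 May 2035 and 3 February 2033.

February 3, 2033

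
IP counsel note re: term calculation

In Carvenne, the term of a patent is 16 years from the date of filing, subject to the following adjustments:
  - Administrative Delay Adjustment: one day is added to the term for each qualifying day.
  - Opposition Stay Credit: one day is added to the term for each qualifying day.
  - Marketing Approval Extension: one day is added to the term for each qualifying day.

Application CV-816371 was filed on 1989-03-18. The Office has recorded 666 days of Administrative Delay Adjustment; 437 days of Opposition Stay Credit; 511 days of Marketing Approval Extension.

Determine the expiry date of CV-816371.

Base term: filing date + 16 years → 18 March 2005.
Administrative Delay Adjustment: +666 days → 13 January 2007.
Opposition Stay Credit: +437 days → 25 March 2008.
Marketing Approval Extension: +511 days → 18 August 2009.

2009-08-18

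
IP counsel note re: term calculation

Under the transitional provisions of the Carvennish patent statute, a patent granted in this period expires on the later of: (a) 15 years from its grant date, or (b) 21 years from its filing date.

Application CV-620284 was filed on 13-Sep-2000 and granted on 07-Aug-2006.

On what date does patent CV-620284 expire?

(a) grant + 15 years → 7 August 2021.
(b) filing + 21 years → 13 September 2021.
Later of the two: 13 September 2021.

September 13, 2021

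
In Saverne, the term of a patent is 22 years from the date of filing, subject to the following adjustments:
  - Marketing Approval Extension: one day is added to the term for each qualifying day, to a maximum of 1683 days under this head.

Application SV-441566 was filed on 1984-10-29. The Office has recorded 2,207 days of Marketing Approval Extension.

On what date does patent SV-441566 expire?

June 8, 2011

Base term: filing date + 22 years → 29 October 2006.
Marketing Approval Extension: 2207 days claimed exceeds the 1683-day cap, so +1683 days → 8 June 2011.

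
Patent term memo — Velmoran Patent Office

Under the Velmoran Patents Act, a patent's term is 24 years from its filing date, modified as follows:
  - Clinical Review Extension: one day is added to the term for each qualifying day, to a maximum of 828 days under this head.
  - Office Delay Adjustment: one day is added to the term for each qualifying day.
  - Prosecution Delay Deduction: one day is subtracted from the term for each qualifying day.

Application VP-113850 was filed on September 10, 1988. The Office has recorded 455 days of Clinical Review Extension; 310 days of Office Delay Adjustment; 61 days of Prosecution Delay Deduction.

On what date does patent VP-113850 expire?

2014-08-15

Base term: filing date + 24 years → 10 September 2012.
Clinical Review Extension: 455 days (within the 828-day cap) → +455 days → 9 December 2013.
Office Delay Adjustment: +310 days → 15 October 2014.
Prosecution Delay Deduction: −61 days → 15 August 2014.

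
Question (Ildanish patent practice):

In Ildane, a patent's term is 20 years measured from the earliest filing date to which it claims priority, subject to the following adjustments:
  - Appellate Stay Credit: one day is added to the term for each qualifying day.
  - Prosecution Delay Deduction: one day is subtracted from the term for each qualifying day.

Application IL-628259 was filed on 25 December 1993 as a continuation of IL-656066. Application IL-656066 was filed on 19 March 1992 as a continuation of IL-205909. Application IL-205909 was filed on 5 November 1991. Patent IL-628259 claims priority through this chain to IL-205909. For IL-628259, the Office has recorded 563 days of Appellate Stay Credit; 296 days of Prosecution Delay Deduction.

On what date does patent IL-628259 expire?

Earliest priority filing: 5 November 1991.
Base term: 5 November 1991 + 20 years → 5 November 2011.
Appellate Stay Credit: +563 days → 21 May 2013.
Prosecution Delay Deduction: −296 days → 29 July 2012.

July 29, 2012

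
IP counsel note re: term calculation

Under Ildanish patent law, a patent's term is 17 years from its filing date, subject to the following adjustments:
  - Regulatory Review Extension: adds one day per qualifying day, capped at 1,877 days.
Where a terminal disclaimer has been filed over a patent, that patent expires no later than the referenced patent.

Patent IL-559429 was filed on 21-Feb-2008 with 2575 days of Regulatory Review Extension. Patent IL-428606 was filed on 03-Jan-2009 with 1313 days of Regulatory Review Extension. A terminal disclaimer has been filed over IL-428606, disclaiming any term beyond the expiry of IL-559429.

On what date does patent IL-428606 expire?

Natural term of IL-428606:
  Base: filing + 17 years → 3 January 2026.
  Regulatory Review Extension: 1313 days (within the 1877-day cap) → +1313 days → 8 August 2029.
Expiry of referenced patent IL-559429:
  Base: filing + 17 years → 21 February 2025.
  Regulatory Review Extension: 2575 days claimed exceeds the 1877-day cap, so +1877 days → 13 April 2030.
Terminal disclaimer: IL-428606 expires on the earlier of 8 August 2029 and 13 April 2030.

2029-08-08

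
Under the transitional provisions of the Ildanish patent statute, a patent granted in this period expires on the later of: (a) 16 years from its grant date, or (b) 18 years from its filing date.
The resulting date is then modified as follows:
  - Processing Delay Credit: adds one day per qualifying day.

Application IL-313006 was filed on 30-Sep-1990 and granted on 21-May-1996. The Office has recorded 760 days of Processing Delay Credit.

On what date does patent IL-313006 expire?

(a) grant + 16 years → 21 May 2012.
(b) filing + 18 years → 30 September 2008.
Later of the two: 21 May 2012.
Processing Delay Credit: +760 days → 20 June 2014.

June 20, 2014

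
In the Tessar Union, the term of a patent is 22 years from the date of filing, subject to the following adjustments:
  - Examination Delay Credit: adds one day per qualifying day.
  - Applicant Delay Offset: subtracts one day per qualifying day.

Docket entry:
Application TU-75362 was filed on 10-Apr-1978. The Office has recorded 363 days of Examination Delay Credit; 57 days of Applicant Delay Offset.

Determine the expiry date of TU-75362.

Base term: filing date + 22 years → 10 April 2000.
Examination Delay Credit: +363 days → 8 April 2001.
Applicant Delay Offset: −57 days → 10 February 2001.

February 10, 2001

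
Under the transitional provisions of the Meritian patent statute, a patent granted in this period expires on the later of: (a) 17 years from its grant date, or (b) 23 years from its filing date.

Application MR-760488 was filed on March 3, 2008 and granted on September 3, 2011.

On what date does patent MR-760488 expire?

(a) grant + 17 years → 3 September 2028.
(b) filing + 23 years → 3 March 2031.
Later of the two: 3 March 2031.

March 3, 2031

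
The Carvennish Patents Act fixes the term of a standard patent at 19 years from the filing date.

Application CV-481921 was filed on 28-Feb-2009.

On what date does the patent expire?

2028-02-28

Filing date + 19 years → 28 February 2028.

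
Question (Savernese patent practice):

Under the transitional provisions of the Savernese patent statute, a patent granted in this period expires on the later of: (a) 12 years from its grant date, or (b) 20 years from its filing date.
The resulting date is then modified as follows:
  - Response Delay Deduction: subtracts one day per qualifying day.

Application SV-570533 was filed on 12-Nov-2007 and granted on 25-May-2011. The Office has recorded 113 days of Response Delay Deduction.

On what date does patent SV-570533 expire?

July 22, 2027

(a) grant + 12 years → 25 May 2023.
(b) filing + 20 years → 12 November 2027.
Later of the two: 12 November 2027.
Response Delay Deduction: −113 days → 22 July 2027.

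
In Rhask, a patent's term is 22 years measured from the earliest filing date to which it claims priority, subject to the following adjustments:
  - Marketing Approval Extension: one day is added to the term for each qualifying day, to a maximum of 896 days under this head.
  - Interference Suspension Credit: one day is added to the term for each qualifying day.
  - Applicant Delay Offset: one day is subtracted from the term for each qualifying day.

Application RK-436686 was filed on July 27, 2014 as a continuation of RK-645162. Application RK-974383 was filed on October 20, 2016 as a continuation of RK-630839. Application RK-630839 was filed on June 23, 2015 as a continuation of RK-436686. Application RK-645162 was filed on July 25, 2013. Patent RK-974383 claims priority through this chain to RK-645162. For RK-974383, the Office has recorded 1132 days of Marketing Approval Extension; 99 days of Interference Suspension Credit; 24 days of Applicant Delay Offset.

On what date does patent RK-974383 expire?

2038-03-22

Earliest priority filing: 25 July 2013.
Base term: 25 July 2013 + 22 years → 25 July 2035.
Marketing Approval Extension: 1132 days claimed exceeds the 896-day cap, so +896 days → 6 January 2038.
Interference Suspension Credit: +99 days → 15 April 2038.
Applicant Delay Offset: −24 days → 22 March 2038.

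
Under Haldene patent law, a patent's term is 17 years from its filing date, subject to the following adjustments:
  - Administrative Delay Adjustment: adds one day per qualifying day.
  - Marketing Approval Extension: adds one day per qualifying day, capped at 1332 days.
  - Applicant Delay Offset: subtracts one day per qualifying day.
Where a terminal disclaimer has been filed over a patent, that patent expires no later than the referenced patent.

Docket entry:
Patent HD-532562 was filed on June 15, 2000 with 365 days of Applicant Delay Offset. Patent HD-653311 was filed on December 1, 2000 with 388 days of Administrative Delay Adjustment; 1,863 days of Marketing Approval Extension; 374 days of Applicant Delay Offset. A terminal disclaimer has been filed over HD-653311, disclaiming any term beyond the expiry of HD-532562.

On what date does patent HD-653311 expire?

2016-06-15

Natural term of HD-653311:
  Base: filing + 17 years → 1 December 2017.
  Administrative Delay Adjustment: +388 days → 24 December 2018.
  Marketing Approval Extension: 1863 days claimed exceeds the 1332-day cap, so +1332 days → 17 August 2022.
  Applicant Delay Offset: −374 days → 8 August 2021.
Expiry of referenced patent HD-532562:
  Base: filing + 17 years → 15 June 2017.
  Applicant Delay Offset: −365 days → 15 June 2016.
Terminal disclaimer: HD-653311 expires on the earlier of 8 August 2021 and 15 June 2016.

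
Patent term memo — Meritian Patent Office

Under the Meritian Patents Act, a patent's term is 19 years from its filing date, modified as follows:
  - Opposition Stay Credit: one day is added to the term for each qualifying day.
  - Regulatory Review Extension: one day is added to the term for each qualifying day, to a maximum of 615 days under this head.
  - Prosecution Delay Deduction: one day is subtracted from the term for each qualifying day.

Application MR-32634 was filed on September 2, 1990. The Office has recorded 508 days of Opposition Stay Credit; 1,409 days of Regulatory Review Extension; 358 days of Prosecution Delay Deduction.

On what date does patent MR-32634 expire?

2011-10-07

Base term: filing date + 19 years → 2 September 2009.
Opposition Stay Credit: +508 days → 23 January 2011.
Regulatory Review Extension: 1409 days claimed exceeds the 615-day cap, so +615 days → 29 September 2012.
Prosecution Delay Deduction: −358 days → 7 October 2011.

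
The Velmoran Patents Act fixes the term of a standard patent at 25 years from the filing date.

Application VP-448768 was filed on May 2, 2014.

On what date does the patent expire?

May 2, 2039

Filing date + 25 years → 2 May 2039.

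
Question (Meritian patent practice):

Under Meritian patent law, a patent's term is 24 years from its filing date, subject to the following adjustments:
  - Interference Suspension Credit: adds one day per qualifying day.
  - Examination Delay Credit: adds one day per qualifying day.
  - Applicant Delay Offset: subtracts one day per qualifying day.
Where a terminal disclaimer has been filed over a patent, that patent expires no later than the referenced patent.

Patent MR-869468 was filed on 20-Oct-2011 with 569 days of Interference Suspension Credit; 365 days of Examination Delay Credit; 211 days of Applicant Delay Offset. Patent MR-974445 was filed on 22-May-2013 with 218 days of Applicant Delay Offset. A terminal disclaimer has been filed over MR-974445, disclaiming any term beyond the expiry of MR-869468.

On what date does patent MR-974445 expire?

Natural term of MR-974445:
  Base: filing + 24 years → 22 May 2037.
  Applicant Delay Offset: −218 days → 16 October 2036.
Expiry of referenced patent MR-869468:
  Base: filing + 24 years → 20 October 2035.
  Interference Suspension Credit: +569 days → 11 May 2037.
  Examination Delay Credit: +365 days → 11 May 2038.
  Applicant Delay Offset: −211 days → 12 October 2037.
Terminal disclaimer: MR-974445 expires on the earlier of 16 October 2036 and 12 October 2037.

October 16, 2036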